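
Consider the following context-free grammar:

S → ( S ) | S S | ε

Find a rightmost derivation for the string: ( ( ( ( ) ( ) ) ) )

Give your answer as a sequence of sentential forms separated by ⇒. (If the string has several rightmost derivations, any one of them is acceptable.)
Start with S.
Step 1: the rightmost non-terminal is S; apply S → ( S ):  ( S )
Step 2: the rightmost non-terminal is S; apply S → ( S ):  ( ( S ) )
Step 3: the rightmost non-terminal is S; apply S → ( S ):  ( ( ( S ) ) )
Step 4: the rightmost non-terminal is S; apply S → S S:  ( ( ( S S ) ) )
Step 5: the rightmost non-terminal is S; apply S → ( S ):  ( ( ( S ( S ) ) ) )
Step 6: the rightmost non-terminal is S; apply S → ε:  ( ( ( S ( ) ) ) )
Step 7: the rightmost non-terminal is S; apply S → ( S ):  ( ( ( ( S ) ( ) ) ) )
Step 8: the rightmost non-terminal is S; apply S → ε:  ( ( ( ( ) ( ) ) ) )

Final answer: S ⇒ ( S ) ⇒ ( ( S ) ) ⇒ ( ( ( S ) ) ) ⇒ ( ( ( S S ) ) ) ⇒ ( ( ( S ( S ) ) ) ) ⇒ ( ( ( S ( ) ) ) ) ⇒ ( ( ( ( S ) ( ) ) ) ) ⇒ ( ( ( ( ) ( ) ) ) )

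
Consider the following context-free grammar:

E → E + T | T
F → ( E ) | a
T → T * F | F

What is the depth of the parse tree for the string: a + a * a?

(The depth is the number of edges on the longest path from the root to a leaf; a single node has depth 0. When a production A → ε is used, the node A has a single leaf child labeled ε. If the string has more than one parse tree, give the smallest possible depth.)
The grammar is unambiguous; the parse tree of a + a * a is:
E → E + T at the root (depth 0).
  Left E (depth 1) → T (2) → F (3) → a (4).
  Right T (depth 1) → T * F; that T (2) → F (3) → a (4); F (2) → a (3).
The longest root-to-leaf paths have 4 edges.
Depth = 4.

Final answer: 4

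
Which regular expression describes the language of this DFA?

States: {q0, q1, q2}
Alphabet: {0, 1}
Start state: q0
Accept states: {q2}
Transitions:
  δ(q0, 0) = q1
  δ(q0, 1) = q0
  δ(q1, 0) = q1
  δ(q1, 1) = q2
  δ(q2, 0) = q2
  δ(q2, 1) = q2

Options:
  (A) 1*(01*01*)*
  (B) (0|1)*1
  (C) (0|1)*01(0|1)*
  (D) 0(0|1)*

Testing sample strings against the DFA:
  '0100' -> accepted
  '10' -> rejected
  '10' -> rejected
  '01000' -> accepted
Checking each option for a counterexample:
  (A) 1*(01*01*)*: ε is rejected by the DFA but matches the regex → eliminated
  (B) (0|1)*1: '1' is rejected by the DFA but matches the regex → eliminated
  (C) (0|1)*01(0|1)*: agrees with the DFA on all strings of length ≤ 4
  (D) 0(0|1)*: '0' is rejected by the DFA but matches the regex → eliminated
Only (C) (0|1)*01(0|1)* is consistent with the DFA.

Final answer: (C) (0|1)*01(0|1)*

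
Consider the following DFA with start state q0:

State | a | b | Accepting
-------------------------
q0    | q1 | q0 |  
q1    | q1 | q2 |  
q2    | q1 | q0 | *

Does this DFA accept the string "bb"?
Start in q0.
Read 'b': q0 → q0
Read 'b': q0 → q0
Final state q0 is not accepting, so the string is rejected.

Final answer: No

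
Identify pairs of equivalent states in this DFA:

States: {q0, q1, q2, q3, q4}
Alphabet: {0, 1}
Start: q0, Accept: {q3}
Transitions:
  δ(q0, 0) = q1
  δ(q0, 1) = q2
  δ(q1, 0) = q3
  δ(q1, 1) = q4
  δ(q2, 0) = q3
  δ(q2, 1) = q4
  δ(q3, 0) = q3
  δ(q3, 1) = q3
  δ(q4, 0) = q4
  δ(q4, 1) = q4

Using the table-filling algorithm:
Round 0 – mark pairs where exactly one state is accepting: (q0,q3), (q1,q3), (q2,q3), (q3,q4)
Round 1 – newly marked: (q0,q1) [on 0: q1 vs q3, already marked]; (q0,q2) [on 0: q1 vs q3, already marked]; (q1,q4) [on 0: q3 vs q4, already marked]; (q2,q4) [on 0: q3 vs q4, already marked]
Round 2 – newly marked: (q0,q4) [on 0: q1 vs q4, already marked]
No further pairs can be marked.
(q1, q2) unmarked: δ(q1,0)=q3, δ(q2,0)=q3; δ(q1,1)=q4, δ(q2,1)=q4 → equivalent
Equivalent pairs: (q1, q2)

Final answer: Equivalent pairs: (q1, q2)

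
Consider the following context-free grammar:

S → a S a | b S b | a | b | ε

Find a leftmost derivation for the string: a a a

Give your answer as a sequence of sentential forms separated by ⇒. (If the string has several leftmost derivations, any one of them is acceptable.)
Start with S.
Step 1: the leftmost non-terminal is S; apply S → a S a:  a S a
Step 2: the leftmost non-terminal is S; apply S → a:  a a a

Final answer: S ⇒ a S a ⇒ a a a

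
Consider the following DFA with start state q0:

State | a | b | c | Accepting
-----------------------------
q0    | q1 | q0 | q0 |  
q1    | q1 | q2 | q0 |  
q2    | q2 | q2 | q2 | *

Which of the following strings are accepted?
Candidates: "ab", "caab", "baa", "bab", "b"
"ab": q0 → q1 → q2; q2 is accepting → accepted
"caab": q0 → q0 → q1 → q1 → q2; q2 is accepting → accepted
"baa": q0 → q0 → q1 → q1; q1 is not accepting → rejected
"bab": q0 → q0 → q1 → q2; q2 is accepting → accepted
"b": q0 → q0; q0 is not accepting → rejected

Final answer: "ab", "caab", "bab"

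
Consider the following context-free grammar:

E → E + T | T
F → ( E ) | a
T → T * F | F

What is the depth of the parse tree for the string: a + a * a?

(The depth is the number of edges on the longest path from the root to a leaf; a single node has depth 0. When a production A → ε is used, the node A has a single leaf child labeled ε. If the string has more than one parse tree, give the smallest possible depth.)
The grammar is unambiguous; the parse tree of a + a * a is:
E → E + T at the root (depth 0).
  Left E (depth 1) → T (2) → F (3) → a (4).
  Right T (depth 1) → T * F; that T (2) → F (3) → a (4); F (2) → a (3).
The longest root-to-leaf paths have 4 edges.
Depth = 4.

Final answer: 4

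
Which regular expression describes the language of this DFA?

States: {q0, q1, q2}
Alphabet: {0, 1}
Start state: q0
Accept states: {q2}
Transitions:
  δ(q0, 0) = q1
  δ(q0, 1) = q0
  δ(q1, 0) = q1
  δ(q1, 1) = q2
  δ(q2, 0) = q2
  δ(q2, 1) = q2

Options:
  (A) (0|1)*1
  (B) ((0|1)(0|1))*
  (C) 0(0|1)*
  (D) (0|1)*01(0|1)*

Testing sample strings against the DFA:
  '01111' -> accepted
  '111' -> rejected
  '01100' -> accepted
  '00' -> rejected
Checking each option for a counterexample:
  (A) (0|1)*1: '1' is rejected by the DFA but matches the regex → eliminated
  (B) ((0|1)(0|1))*: ε is rejected by the DFA but matches the regex → eliminated
  (C) 0(0|1)*: '0' is rejected by the DFA but matches the regex → eliminated
  (D) (0|1)*01(0|1)*: agrees with the DFA on all strings of length ≤ 4
Only (D) (0|1)*01(0|1)* is consistent with the DFA.

Final answer: (D) (0|1)*01(0|1)*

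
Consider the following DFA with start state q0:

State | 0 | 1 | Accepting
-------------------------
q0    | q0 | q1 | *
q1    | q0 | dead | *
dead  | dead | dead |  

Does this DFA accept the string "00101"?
Start in q0.
Read '0': q0 → q0
Read '0': q0 → q0
Read '1': q0 → q1
Read '0': q1 → q0
Read '1': q0 → q1
Final state q1 is accepting, so the string is accepted.

Final answer: Yes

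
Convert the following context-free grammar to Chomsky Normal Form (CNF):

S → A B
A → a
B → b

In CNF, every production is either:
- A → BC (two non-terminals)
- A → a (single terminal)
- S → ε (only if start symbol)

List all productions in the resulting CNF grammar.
The grammar has no ε-productions or unit productions to eliminate.
S → A B is already in CNF (two non-terminals) – keep it.
A → a is already in CNF (single terminal) – keep it.
B → b is already in CNF (single terminal) – keep it.
Resulting CNF grammar (3 productions): A → a; B → b; S → A B

Final answer: A → a; B → b; S → A B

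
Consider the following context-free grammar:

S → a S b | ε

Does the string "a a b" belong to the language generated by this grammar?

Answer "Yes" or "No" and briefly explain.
Every derivation applies S → a S b some number n of times and then S → ε, producing a^n b^n with equally many a's and b's. The string a a b has two a's but only one b, so it cannot be derived.

Final answer: No - no valid derivation exists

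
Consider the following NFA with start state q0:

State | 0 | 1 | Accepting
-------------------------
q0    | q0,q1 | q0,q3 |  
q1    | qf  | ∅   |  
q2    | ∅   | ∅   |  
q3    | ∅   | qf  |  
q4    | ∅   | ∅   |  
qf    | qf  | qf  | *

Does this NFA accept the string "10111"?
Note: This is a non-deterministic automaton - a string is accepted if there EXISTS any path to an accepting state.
Track the set of states the NFA could be in: start {q0}
Read '1': {q0} → {q0, q3}
Read '0': {q0, q3} → {q0, q1}
Read '1': {q0, q1} → {q0, q3}
Read '1': {q0, q3} → {q0, q3, qf}
Read '1': {q0, q3, qf} → {q0, q3, qf}
Final set {q0, q3, qf} contains accepting state(s) {qf} → accepted.

Final answer: Yes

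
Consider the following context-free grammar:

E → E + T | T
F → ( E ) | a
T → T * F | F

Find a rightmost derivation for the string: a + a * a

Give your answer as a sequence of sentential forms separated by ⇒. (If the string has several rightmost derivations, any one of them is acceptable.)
Start with E.
Step 1: the rightmost non-terminal is E; apply E → E + T:  E + T
Step 2: the rightmost non-terminal is T; apply T → T * F:  E + T * F
Step 3: the rightmost non-terminal is F; apply F → a:  E + T * a
Step 4: the rightmost non-terminal is T; apply T → F:  E + F * a
Step 5: the rightmost non-terminal is F; apply F → a:  E + a * a
Step 6: the rightmost non-terminal is E; apply E → T:  T + a * a
Step 7: the rightmost non-terminal is T; apply T → F:  F + a * a
Step 8: the rightmost non-terminal is F; apply F → a:  a + a * a

Final answer: E ⇒ E + T ⇒ E + T * F ⇒ E + T * a ⇒ E + F * a ⇒ E + a * a ⇒ T + a * a ⇒ F + a * a ⇒ a + a * a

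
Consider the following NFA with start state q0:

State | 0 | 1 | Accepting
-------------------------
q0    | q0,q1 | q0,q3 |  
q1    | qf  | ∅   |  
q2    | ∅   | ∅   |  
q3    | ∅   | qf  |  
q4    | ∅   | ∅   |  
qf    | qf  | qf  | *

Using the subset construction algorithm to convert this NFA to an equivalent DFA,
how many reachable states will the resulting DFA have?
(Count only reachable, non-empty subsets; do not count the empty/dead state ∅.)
Start subset: {q0}
{q0}: on 0 → {q0, q1}, on 1 → {q0, q3}
{q0, q1}: on 0 → {q0, q1, qf}, on 1 → {q0, q3}
{q0, q3}: on 0 → {q0, q1}, on 1 → {q0, q3, qf}
{q0, q1, qf}: on 0 → {q0, q1, qf}, on 1 → {q0, q3, qf}
{q0, q3, qf}: on 0 → {q0, q1, qf}, on 1 → {q0, q3, qf}
Reachable non-empty subsets: {q0}, {q0, q1}, {q0, q3}, {q0, q1, qf}, {q0, q3, qf} — 5 in total.

Final answer: 5 states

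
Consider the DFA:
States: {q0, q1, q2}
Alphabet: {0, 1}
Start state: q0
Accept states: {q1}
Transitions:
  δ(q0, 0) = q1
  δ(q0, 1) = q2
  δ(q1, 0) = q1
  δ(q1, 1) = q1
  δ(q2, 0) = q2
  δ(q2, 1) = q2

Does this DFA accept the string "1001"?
Processing string "1001":
  q0 --1--> q2
  q2 --0--> q2
  q2 --0--> q2
  q2 --1--> q2
Final state: q2
Accept states: {q1}
q2 is not an accept state, so the string is rejected.

Final answer: No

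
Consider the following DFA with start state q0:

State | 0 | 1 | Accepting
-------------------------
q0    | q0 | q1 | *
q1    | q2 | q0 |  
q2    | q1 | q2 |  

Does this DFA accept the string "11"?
Start in q0.
Read '1': q0 → q1
Read '1': q1 → q0
Final state q0 is accepting, so the string is accepted.

Final answer: Yes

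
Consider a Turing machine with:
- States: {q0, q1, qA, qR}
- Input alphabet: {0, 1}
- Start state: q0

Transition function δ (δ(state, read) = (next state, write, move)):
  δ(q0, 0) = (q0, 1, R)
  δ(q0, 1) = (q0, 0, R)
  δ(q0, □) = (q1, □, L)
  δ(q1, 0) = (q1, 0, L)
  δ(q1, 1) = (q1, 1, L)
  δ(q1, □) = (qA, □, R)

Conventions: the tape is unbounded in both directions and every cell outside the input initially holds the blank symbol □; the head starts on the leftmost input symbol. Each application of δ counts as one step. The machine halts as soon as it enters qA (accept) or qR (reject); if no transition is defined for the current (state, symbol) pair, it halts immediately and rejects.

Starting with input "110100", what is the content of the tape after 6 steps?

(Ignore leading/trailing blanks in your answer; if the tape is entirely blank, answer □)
Step 0: [q0]110100 (head at position 0)
Step 1: δ(q0, 1) = (q0, 0, R)  ⊢  0[q0]10100 (head at position 1)
Step 2: δ(q0, 1) = (q0, 0, R)  ⊢  00[q0]0100 (head at position 2)
Step 3: δ(q0, 0) = (q0, 1, R)  ⊢  001[q0]100 (head at position 3)
Step 4: δ(q0, 1) = (q0, 0, R)  ⊢  0010[q0]00 (head at position 4)
Step 5: δ(q0, 0) = (q0, 1, R)  ⊢  00101[q0]0 (head at position 5)
Step 6: δ(q0, 0) = (q0, 1, R)  ⊢  001011[q0]□ (head at position 6)
Tape after 6 steps (ignoring surrounding blanks): 001011

Final answer: Tape: 001011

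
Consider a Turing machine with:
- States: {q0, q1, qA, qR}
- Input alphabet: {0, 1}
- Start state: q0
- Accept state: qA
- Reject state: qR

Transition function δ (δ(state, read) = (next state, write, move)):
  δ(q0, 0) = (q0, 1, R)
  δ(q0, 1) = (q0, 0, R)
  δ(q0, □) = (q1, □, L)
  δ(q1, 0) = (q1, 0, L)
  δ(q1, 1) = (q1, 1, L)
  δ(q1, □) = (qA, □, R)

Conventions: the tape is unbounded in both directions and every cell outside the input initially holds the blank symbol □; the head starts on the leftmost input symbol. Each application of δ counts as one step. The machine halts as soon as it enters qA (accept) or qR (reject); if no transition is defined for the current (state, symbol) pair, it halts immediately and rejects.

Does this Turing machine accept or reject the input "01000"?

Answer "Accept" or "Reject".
Step 0: [q0]01000 (head at position 0)
Step 1: δ(q0, 0) = (q0, 1, R)  ⊢  1[q0]1000 (head at position 1)
Step 2: δ(q0, 1) = (q0, 0, R)  ⊢  10[q0]000 (head at position 2)
Step 3: δ(q0, 0) = (q0, 1, R)  ⊢  101[q0]00 (head at position 3)
Step 4: δ(q0, 0) = (q0, 1, R)  ⊢  1011[q0]0 (head at position 4)
Step 5: δ(q0, 0) = (q0, 1, R)  ⊢  10111[q0]□ (head at position 5)
Step 6: δ(q0, □) = (q1, □, L)  ⊢  1011[q1]1□ (head at position 4)
Step 7: δ(q1, 1) = (q1, 1, L)  ⊢  101[q1]11□ (head at position 3)
Step 8: δ(q1, 1) = (q1, 1, L)  ⊢  10[q1]111□ (head at position 2)
Step 9: δ(q1, 1) = (q1, 1, L)  ⊢  1[q1]0111□ (head at position 1)
Step 10: δ(q1, 0) = (q1, 0, L)  ⊢  [q1]10111□ (head at position 0)
Step 11: δ(q1, 1) = (q1, 1, L)  ⊢  [q1]□10111□ (head at position -1)
Step 12: δ(q1, □) = (qA, □, R)  ⊢  □[qA]10111□ (head at position 0)
The machine is in qA, so it halts and accepts.

Final answer: Accept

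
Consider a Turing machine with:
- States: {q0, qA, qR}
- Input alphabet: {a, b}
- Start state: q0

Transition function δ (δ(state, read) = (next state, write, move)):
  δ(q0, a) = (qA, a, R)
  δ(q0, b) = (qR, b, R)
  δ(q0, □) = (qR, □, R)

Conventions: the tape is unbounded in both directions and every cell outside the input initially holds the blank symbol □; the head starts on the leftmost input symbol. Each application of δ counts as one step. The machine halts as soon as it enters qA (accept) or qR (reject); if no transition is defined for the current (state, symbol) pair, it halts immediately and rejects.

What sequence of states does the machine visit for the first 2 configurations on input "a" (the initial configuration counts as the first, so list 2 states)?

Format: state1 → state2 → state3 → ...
Step 0: [q0]a (head at position 0)
Step 1: δ(q0, a) = (qA, a, R)  ⊢  a[qA]□ (head at position 1)
Reading off the states of these 2 configurations: q0 → qA

Final answer: q0 → qA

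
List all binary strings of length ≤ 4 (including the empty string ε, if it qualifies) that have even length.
Checking every binary string of length 0 to 4:
  Length 0: accepted: ε | rejected: (none)
  Length 1: accepted: (none) | rejected: 0, 1
  Length 2: accepted: 00, 01, 10, 11 | rejected: (none)
  Length 3: accepted: (none) | rejected: 000, 001, 010, 011, 100, 101, 110, 111
  Length 4: accepted: 0000, 0001, 0010, 0011, 0100, 0101, 0110, 0111, 1000, 1001, 1010, 1011, 1100, 1101, 1110, 1111 | rejected: (none)
Total: 21 string(s).

Final answer: ε, 00, 01, 10, 11, 0000, 0001, 0010, 0011, 0100, 0101, 0110, 0111, 1000, 1001, 1010, 1011, 1100, 1101, 1110, 1111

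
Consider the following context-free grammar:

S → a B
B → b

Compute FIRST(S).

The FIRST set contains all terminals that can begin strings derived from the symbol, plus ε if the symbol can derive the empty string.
S has the single production S → a B, whose right-hand side begins with the terminal a. So FIRST(S) = {a}.

Final answer: {a}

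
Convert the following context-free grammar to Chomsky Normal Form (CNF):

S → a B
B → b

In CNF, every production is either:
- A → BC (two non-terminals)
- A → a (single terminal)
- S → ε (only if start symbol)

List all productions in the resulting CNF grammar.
The grammar has no ε-productions or unit productions to eliminate.
S → a B has terminal a in a right-hand side of length ≥ 2: introduce T_a → a and use T_a in place of a.
B → b is already in CNF (single terminal) – keep it.
S → a B becomes S → T_a B.
Resulting CNF grammar (3 productions): T_a → a; B → b; S → T_a B

Final answer: T_a → a; B → b; S → T_a B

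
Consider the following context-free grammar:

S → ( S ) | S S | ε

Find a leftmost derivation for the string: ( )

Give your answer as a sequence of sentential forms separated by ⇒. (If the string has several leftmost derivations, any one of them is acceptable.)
Start with S.
Step 1: the leftmost non-terminal is S; apply S → ( S ):  ( S )
Step 2: the leftmost non-terminal is S; apply S → ε:  ( )

Final answer: S ⇒ ( S ) ⇒ ( )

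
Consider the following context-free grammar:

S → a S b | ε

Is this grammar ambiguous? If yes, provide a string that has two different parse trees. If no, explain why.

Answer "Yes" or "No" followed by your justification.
At every step exactly one production applies: if the remaining string to generate is non-empty it starts with a and ends with b, forcing S → a S b; if it is empty, S → ε is forced. Hence each string a^n b^n has exactly one derivation (S → a S b applied n times, then S → ε) and one parse tree.

Final answer: No - the grammar is unambiguous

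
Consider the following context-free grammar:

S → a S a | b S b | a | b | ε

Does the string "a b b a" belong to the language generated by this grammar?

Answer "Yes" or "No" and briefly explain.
A derivation exists: S ⇒ a S a ⇒ a b S b a ⇒ a b b a (using S → a S a, S → b S b, then S → ε).

Final answer: Yes - a valid derivation exists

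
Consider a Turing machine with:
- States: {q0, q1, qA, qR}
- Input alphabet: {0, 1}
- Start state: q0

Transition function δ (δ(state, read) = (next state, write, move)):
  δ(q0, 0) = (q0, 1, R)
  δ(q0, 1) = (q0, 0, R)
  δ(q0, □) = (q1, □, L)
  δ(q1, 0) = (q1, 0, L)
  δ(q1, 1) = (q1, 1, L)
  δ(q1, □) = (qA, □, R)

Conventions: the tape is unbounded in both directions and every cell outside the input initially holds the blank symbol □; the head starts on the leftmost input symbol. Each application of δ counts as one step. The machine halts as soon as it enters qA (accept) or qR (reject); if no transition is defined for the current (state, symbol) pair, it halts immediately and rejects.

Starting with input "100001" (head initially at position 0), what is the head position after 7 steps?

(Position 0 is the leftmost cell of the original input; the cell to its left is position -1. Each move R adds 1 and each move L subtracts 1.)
Step 0: [q0]100001 (head at position 0)
Step 1: δ(q0, 1) = (q0, 0, R)  ⊢  0[q0]00001 (head at position 1)
Step 2: δ(q0, 0) = (q0, 1, R)  ⊢  01[q0]0001 (head at position 2)
Step 3: δ(q0, 0) = (q0, 1, R)  ⊢  011[q0]001 (head at position 3)
Step 4: δ(q0, 0) = (q0, 1, R)  ⊢  0111[q0]01 (head at position 4)
Step 5: δ(q0, 0) = (q0, 1, R)  ⊢  01111[q0]1 (head at position 5)
Step 6: δ(q0, 1) = (q0, 0, R)  ⊢  011110[q0]□ (head at position 6)
Step 7: δ(q0, □) = (q1, □, L)  ⊢  01111[q1]0□ (head at position 5)
Head position after 7 steps: 5

Final answer: Position 5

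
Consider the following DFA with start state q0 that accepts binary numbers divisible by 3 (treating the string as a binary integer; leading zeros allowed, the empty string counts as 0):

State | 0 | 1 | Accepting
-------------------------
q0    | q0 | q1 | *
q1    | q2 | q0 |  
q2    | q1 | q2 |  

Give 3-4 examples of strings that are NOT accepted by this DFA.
Any strings that end in a non-accepting state work; for example:
"101": q0 → q1 → q2 → q2; q2 is not accepting → rejected
"1000": q0 → q1 → q2 → q1 → q2; q2 is not accepting → rejected
"1010": q0 → q1 → q2 → q2 → q1; q1 is not accepting → rejected
"1011": q0 → q1 → q2 → q2 → q2; q2 is not accepting → rejected

Final answer: "101", "1000", "1010", "1011"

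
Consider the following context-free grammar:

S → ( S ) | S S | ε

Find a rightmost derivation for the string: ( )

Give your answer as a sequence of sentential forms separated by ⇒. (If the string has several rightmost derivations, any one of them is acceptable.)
Start with S.
Step 1: the rightmost non-terminal is S; apply S → ( S ):  ( S )
Step 2: the rightmost non-terminal is S; apply S → ε:  ( )

Final answer: S ⇒ ( S ) ⇒ ( )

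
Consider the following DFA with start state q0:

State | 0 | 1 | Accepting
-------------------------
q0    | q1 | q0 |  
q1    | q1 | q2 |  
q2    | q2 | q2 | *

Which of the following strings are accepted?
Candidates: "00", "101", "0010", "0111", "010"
"00": q0 → q1 → q1; q1 is not accepting → rejected
"101": q0 → q0 → q1 → q2; q2 is accepting → accepted
"0010": q0 → q1 → q1 → q2 → q2; q2 is accepting → accepted
"0111": q0 → q1 → q2 → q2 → q2; q2 is accepting → accepted
"010": q0 → q1 → q2 → q2; q2 is accepting → accepted

Final answer: "101", "0010", "0111", "010"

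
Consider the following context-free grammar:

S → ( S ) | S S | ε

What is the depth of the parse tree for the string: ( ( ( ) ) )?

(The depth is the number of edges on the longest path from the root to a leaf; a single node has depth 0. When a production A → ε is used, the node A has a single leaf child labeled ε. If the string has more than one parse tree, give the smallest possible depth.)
The string is 3 nested pairs. The shallowest parse tree applies S → ( S ) 3 times (one node per nested pair, each a child of the previous) and then S → ε in the middle.
S nodes at depths 0..3, ε leaf at depth 4; parentheses leaves are at depths 1..3.
(Using S → S S with an S → ε child anywhere only adds levels, so it cannot give a shallower tree.)
Depth = 4.

Final answer: 4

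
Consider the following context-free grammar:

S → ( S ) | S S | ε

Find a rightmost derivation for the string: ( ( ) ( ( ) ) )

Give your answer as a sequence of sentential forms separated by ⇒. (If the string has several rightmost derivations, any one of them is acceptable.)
Start with S.
Step 1: the rightmost non-terminal is S; apply S → ( S ):  ( S )
Step 2: the rightmost non-terminal is S; apply S → S S:  ( S S )
Step 3: the rightmost non-terminal is S; apply S → ( S ):  ( S ( S ) )
Step 4: the rightmost non-terminal is S; apply S → ( S ):  ( S ( ( S ) ) )
Step 5: the rightmost non-terminal is S; apply S → ε:  ( S ( ( ) ) )
Step 6: the rightmost non-terminal is S; apply S → ( S ):  ( ( S ) ( ( ) ) )
Step 7: the rightmost non-terminal is S; apply S → ε:  ( ( ) ( ( ) ) )

Final answer: S ⇒ ( S ) ⇒ ( S S ) ⇒ ( S ( S ) ) ⇒ ( S ( ( S ) ) ) ⇒ ( S ( ( ) ) ) ⇒ ( ( S ) ( ( ) ) ) ⇒ ( ( ) ( ( ) ) )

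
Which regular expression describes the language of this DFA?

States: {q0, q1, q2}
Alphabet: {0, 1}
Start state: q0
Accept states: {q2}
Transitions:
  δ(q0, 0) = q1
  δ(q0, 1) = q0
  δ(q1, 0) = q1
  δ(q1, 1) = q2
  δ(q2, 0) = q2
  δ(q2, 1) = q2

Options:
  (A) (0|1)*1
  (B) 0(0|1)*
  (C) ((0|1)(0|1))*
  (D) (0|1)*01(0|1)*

Testing sample strings against the DFA:
  '01011' -> accepted
  '11000' -> rejected
  '11101' -> accepted
  '01' -> accepted
Checking each option for a counterexample:
  (A) (0|1)*1: '1' is rejected by the DFA but matches the regex → eliminated
  (B) 0(0|1)*: '0' is rejected by the DFA but matches the regex → eliminated
  (C) ((0|1)(0|1))*: ε is rejected by the DFA but matches the regex → eliminated
  (D) (0|1)*01(0|1)*: agrees with the DFA on all strings of length ≤ 4
Only (D) (0|1)*01(0|1)* is consistent with the DFA.

Final answer: (D) (0|1)*01(0|1)*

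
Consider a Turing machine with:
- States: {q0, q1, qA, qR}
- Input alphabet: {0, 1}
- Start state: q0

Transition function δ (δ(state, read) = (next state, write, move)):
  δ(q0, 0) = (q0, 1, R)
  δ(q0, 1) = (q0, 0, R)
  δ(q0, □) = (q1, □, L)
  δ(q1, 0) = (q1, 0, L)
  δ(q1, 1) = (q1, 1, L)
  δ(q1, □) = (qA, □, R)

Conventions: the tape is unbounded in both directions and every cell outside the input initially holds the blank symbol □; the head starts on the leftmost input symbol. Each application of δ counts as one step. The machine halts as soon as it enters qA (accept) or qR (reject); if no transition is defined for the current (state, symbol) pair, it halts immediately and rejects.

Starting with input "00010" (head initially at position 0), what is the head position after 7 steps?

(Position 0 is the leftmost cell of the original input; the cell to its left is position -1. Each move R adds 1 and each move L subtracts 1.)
Step 0: [q0]00010 (head at position 0)
Step 1: δ(q0, 0) = (q0, 1, R)  ⊢  1[q0]0010 (head at position 1)
Step 2: δ(q0, 0) = (q0, 1, R)  ⊢  11[q0]010 (head at position 2)
Step 3: δ(q0, 0) = (q0, 1, R)  ⊢  111[q0]10 (head at position 3)
Step 4: δ(q0, 1) = (q0, 0, R)  ⊢  1110[q0]0 (head at position 4)
Step 5: δ(q0, 0) = (q0, 1, R)  ⊢  11101[q0]□ (head at position 5)
Step 6: δ(q0, □) = (q1, □, L)  ⊢  1110[q1]1□ (head at position 4)
Step 7: δ(q1, 1) = (q1, 1, L)  ⊢  111[q1]01□ (head at position 3)
Head position after 7 steps: 3

Final answer: Position 3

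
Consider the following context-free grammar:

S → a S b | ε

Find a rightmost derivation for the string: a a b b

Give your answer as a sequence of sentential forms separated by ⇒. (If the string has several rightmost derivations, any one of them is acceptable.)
Start with S.
Step 1: the rightmost non-terminal is S; apply S → a S b:  a S b
Step 2: the rightmost non-terminal is S; apply S → a S b:  a a S b b
Step 3: the rightmost non-terminal is S; apply S → ε:  a a b b

Final answer: S ⇒ a S b ⇒ a a S b b ⇒ a a b b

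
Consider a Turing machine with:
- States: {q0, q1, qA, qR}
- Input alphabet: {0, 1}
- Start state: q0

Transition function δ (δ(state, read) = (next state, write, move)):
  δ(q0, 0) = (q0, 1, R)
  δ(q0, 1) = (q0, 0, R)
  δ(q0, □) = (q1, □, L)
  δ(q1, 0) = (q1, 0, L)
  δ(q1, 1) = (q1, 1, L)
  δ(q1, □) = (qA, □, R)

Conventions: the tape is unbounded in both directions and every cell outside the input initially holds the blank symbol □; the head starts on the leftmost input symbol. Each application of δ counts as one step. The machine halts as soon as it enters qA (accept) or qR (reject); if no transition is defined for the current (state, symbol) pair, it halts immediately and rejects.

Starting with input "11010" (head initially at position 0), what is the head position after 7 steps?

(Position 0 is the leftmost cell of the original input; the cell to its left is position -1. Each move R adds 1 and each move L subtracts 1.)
Step 0: [q0]11010 (head at position 0)
Step 1: δ(q0, 1) = (q0, 0, R)  ⊢  0[q0]1010 (head at position 1)
Step 2: δ(q0, 1) = (q0, 0, R)  ⊢  00[q0]010 (head at position 2)
Step 3: δ(q0, 0) = (q0, 1, R)  ⊢  001[q0]10 (head at position 3)
Step 4: δ(q0, 1) = (q0, 0, R)  ⊢  0010[q0]0 (head at position 4)
Step 5: δ(q0, 0) = (q0, 1, R)  ⊢  00101[q0]□ (head at position 5)
Step 6: δ(q0, □) = (q1, □, L)  ⊢  0010[q1]1□ (head at position 4)
Step 7: δ(q1, 1) = (q1, 1, L)  ⊢  001[q1]01□ (head at position 3)
Head position after 7 steps: 3

Final answer: Position 3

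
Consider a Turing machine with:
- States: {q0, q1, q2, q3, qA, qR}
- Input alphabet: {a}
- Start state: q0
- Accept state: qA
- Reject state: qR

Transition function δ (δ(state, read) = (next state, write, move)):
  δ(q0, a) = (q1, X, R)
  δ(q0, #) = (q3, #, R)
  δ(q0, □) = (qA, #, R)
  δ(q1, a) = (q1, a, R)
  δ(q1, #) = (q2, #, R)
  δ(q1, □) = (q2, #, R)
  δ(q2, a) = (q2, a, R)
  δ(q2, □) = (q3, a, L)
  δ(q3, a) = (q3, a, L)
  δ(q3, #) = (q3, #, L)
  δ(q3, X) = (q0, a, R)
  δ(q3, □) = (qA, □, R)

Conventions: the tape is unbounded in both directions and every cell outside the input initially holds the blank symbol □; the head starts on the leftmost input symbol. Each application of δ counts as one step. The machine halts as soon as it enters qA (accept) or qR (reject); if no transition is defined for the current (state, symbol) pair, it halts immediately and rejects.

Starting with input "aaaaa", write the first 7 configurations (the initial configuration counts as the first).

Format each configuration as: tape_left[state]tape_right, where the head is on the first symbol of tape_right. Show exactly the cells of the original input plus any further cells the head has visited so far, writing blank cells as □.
Step 0: [q0]aaaaa (head at position 0)
Step 1: δ(q0, a) = (q1, X, R)  ⊢  X[q1]aaaa (head at position 1)
Step 2: δ(q1, a) = (q1, a, R)  ⊢  Xa[q1]aaa (head at position 2)
Step 3: δ(q1, a) = (q1, a, R)  ⊢  Xaa[q1]aa (head at position 3)
Step 4: δ(q1, a) = (q1, a, R)  ⊢  Xaaa[q1]a (head at position 4)
Step 5: δ(q1, a) = (q1, a, R)  ⊢  Xaaaa[q1]□ (head at position 5)
Step 6: δ(q1, □) = (q2, #, R)  ⊢  Xaaaa#[q2]□ (head at position 6)

Final answer: [q0]aaaaa ⊢ X[q1]aaaa ⊢ Xa[q1]aaa ⊢ Xaa[q1]aa ⊢ Xaaa[q1]a ⊢ Xaaaa[q1]□ ⊢ Xaaaa#[q2]□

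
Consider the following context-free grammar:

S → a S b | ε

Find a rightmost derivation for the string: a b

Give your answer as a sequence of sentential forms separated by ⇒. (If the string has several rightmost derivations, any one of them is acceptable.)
Start with S.
Step 1: the rightmost non-terminal is S; apply S → a S b:  a S b
Step 2: the rightmost non-terminal is S; apply S → ε:  a b

Final answer: S ⇒ a S b ⇒ a b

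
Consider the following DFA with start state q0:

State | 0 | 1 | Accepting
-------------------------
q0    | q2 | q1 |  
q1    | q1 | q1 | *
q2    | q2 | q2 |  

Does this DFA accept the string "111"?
Start in q0.
Read '1': q0 → q1
Read '1': q1 → q1
Read '1': q1 → q1
Final state q1 is accepting, so the string is accepted.

Final answer: Yes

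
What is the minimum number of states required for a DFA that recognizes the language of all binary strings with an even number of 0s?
Language: binary strings with an even number of 0s
Lower bound (Myhill–Nerode): the prefixes ε, 0 are pairwise distinguishable:
  ε vs 0: suffix ε distinguishes them (ε has zero 0s (accepted), 0 has one 0 (rejected))
So any DFA needs at least 2 states.
Upper bound: a DFA with 2 states exists (one state per class above).
Minimum states: 2

Final answer: 2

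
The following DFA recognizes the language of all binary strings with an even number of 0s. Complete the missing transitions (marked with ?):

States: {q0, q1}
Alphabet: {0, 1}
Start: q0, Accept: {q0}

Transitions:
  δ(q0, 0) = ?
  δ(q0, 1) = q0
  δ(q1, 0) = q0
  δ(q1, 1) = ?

What each state remembers (consistent with the given transitions and accept states):
  q0: an even number of 0s has been read so far
  q1: an odd number of 0s has been read so far
Filling in the missing entries:
  δ(q0, 0): in q0 (an even number of 0s has been read so far), after reading 0 we have: an odd number of 0s has been read so far → q1
  δ(q1, 1): in q1 (an odd number of 0s has been read so far), after reading 1 we have: an odd number of 0s has been read so far → q1

Final answer: δ(q0, 0) = q1; δ(q1, 1) = q1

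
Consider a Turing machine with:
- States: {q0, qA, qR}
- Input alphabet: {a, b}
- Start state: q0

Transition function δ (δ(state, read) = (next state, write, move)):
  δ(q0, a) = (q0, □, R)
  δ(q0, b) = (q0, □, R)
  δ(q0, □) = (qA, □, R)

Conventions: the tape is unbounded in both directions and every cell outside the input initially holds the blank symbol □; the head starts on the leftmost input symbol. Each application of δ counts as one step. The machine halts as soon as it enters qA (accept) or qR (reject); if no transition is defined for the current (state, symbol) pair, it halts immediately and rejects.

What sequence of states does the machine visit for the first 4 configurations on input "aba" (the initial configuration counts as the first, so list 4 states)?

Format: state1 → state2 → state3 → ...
Step 0: [q0]aba (head at position 0)
Step 1: δ(q0, a) = (q0, □, R)  ⊢  □[q0]ba (head at position 1)
Step 2: δ(q0, b) = (q0, □, R)  ⊢  □□[q0]a (head at position 2)
Step 3: δ(q0, a) = (q0, □, R)  ⊢  □□□[q0]□ (head at position 3)
Reading off the states of these 4 configurations: q0 → q0 → q0 → q0

Final answer: q0 → q0 → q0 → q0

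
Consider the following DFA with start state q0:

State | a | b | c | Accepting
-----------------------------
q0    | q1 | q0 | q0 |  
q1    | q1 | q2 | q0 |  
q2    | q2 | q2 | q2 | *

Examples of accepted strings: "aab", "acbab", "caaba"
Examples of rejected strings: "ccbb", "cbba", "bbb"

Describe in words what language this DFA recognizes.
strings over {a,b,c} containing 'ab' as substring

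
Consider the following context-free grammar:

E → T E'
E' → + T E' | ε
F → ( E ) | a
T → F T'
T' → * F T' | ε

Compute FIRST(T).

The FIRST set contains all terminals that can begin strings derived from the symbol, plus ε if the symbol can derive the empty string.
FIRST(F): F → ( E ) contributes '(' and F → a contributes 'a', so FIRST(F) = {(, a}. F is not nullable.
FIRST(T): T → F T' begins with F, and F is not nullable, so FIRST(T) = FIRST(F) = {(, a}.

Final answer: {(, a}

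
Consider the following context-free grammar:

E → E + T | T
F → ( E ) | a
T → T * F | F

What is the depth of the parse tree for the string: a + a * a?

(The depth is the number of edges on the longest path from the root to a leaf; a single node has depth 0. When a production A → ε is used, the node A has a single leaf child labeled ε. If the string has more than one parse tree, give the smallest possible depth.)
The grammar is unambiguous; the parse tree of a + a * a is:
E → E + T at the root (depth 0).
  Left E (depth 1) → T (2) → F (3) → a (4).
  Right T (depth 1) → T * F; that T (2) → F (3) → a (4); F (2) → a (3).
The longest root-to-leaf paths have 4 edges.
Depth = 4.

Final answer: 4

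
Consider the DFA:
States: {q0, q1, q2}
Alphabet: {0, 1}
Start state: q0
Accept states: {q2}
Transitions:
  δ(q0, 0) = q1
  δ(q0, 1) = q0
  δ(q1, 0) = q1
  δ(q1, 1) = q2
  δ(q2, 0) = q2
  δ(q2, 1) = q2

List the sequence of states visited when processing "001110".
Starting at q0
Read '0': q0 -> q1
Read '0': q1 -> q1
Read '1': q1 -> q2
Read '1': q2 -> q2
Read '1': q2 -> q2
Read '0': q2 -> q2

Final answer: q0 -> q1 -> q1 -> q2 -> q2 -> q2 -> q2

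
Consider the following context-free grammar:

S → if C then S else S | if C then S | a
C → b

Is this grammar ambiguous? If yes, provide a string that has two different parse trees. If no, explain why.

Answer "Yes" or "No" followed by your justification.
The 'dangling else' can attach to either if. Two leftmost derivations of  if b then if b then a else a:
  (1) S ⇒ if C then S else S ⇒ if b then S else S ⇒ if b then if C then S else S ⇒ if b then if b then S else S ⇒ if b then if b then a else S ⇒ if b then if b then a else a   (else belongs to the outer if)
  (2) S ⇒ if C then S ⇒ if b then S ⇒ if b then if C then S else S ⇒ if b then if b then S else S ⇒ if b then if b then a else S ⇒ if b then if b then a else a   (else belongs to the inner if)
Two distinct parse trees for the same string, so the grammar is ambiguous.

Final answer: Yes - the string 'if b then if b then a else a' has two distinct leftmost derivations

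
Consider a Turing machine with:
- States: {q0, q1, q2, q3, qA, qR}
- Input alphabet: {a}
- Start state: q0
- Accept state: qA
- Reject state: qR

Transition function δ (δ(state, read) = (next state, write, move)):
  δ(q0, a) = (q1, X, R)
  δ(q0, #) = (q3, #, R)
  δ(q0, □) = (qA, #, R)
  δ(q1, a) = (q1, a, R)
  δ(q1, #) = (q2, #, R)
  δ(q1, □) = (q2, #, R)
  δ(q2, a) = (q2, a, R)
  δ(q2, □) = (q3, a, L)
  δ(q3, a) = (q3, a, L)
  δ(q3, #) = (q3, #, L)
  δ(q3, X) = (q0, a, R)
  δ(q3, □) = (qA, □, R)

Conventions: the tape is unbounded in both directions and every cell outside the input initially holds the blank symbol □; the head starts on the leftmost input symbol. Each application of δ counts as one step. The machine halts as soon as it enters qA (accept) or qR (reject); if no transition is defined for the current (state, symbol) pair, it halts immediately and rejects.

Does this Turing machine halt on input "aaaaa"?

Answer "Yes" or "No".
Trace (configuration after each step, as tape_left[state]tape_right with head position):
Step 0: [q0]aaaaa (head at position 0)
Step 1: X[q1]aaaa (head 1)
Step 2: Xa[q1]aaa (head 2)
Step 3: Xaa[q1]aa (head 3)
Step 4: Xaaa[q1]a (head 4)
Step 5: Xaaaa[q1]□ (head 5)
Step 6: Xaaaa#[q2]□ (head 6)
Step 7: Xaaaa[q3]#a (head 5)
Step 8: Xaaa[q3]a#a (head 4)
Step 9: Xaa[q3]aa#a (head 3)
Step 10: Xa[q3]aaa#a (head 2)
Step 11: X[q3]aaaa#a (head 1)
Step 12: [q3]Xaaaa#a (head 0)
Step 13: a[q0]aaaa#a (head 1)
Step 14: aX[q1]aaa#a (head 2)
Step 15: aXa[q1]aa#a (head 3)
Step 16: aXaa[q1]a#a (head 4)
Step 17: aXaaa[q1]#a (head 5)
Step 18: aXaaa#[q2]a (head 6)
Step 19: aXaaa#a[q2]□ (head 7)
Step 20: aXaaa#[q3]aa (head 6)
Step 21: aXaaa[q3]#aa (head 5)
Step 22: aXaa[q3]a#aa (head 4)
Step 23: aXa[q3]aa#aa (head 3)
Step 24: aX[q3]aaa#aa (head 2)
Step 25: a[q3]Xaaa#aa (head 1)
Step 26: aa[q0]aaa#aa (head 2)
Step 27: aaX[q1]aa#aa (head 3)
Step 28: aaXa[q1]a#aa (head 4)
Step 29: aaXaa[q1]#aa (head 5)
Step 30: aaXaa#[q2]aa (head 6)
Step 31: aaXaa#a[q2]a (head 7)
Step 32: aaXaa#aa[q2]□ (head 8)
Step 33: aaXaa#a[q3]aa (head 7)
Step 34: aaXaa#[q3]aaa (head 6)
Step 35: aaXaa[q3]#aaa (head 5)
Step 36: aaXa[q3]a#aaa (head 4)
Step 37: aaX[q3]aa#aaa (head 3)
Step 38: aa[q3]Xaa#aaa (head 2)
Step 39: aaa[q0]aa#aaa (head 3)
Step 40: aaaX[q1]a#aaa (head 4)
Step 41: aaaXa[q1]#aaa (head 5)
Step 42: aaaXa#[q2]aaa (head 6)
Step 43: aaaXa#a[q2]aa (head 7)
Step 44: aaaXa#aa[q2]a (head 8)
Step 45: aaaXa#aaa[q2]□ (head 9)
Step 46: aaaXa#aa[q3]aa (head 8)
Step 47: aaaXa#a[q3]aaa (head 7)
Step 48: aaaXa#[q3]aaaa (head 6)
Step 49: aaaXa[q3]#aaaa (head 5)
Step 50: aaaX[q3]a#aaaa (head 4)
Step 51: aaa[q3]Xa#aaaa (head 3)
Step 52: aaaa[q0]a#aaaa (head 4)
Step 53: aaaaX[q1]#aaaa (head 5)
Step 54: aaaaX#[q2]aaaa (head 6)
Step 55: aaaaX#a[q2]aaa (head 7)
Step 56: aaaaX#aa[q2]aa (head 8)
Step 57: aaaaX#aaa[q2]a (head 9)
Step 58: aaaaX#aaaa[q2]□ (head 10)
Step 59: aaaaX#aaa[q3]aa (head 9)
Step 60: aaaaX#aa[q3]aaa (head 8)
Step 61: aaaaX#a[q3]aaaa (head 7)
Step 62: aaaaX#[q3]aaaaa (head 6)
Step 63: aaaaX[q3]#aaaaa (head 5)
Step 64: aaaa[q3]X#aaaaa (head 4)
Step 65: aaaaa[q0]#aaaaa (head 5)
Step 66: aaaaa#[q3]aaaaa (head 6)
Step 67: aaaaa[q3]#aaaaa (head 5)
Step 68: aaaa[q3]a#aaaaa (head 4)
Step 69: aaa[q3]aa#aaaaa (head 3)
Step 70: aa[q3]aaa#aaaaa (head 2)
Step 71: a[q3]aaaa#aaaaa (head 1)
Step 72: [q3]aaaaa#aaaaa (head 0)
Step 73: [q3]□aaaaa#aaaaa (head -1)
Step 74: □[qA]aaaaa#aaaaa (head 0)
The machine is in qA, so it halts and accepts.
It halts after 74 steps.

Final answer: Yes - halts after 74 steps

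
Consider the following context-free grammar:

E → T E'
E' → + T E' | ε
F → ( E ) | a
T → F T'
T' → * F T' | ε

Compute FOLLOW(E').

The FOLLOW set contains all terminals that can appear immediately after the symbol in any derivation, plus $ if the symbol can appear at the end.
Useful FIRST sets: FIRST(E') = {+, ε}, FIRST(T') = {*, ε} (both E' and T' are nullable).
FOLLOW(E): E is the start symbol → $; E appears in F → ( E ) followed by ')' → FOLLOW(E) = {), $}.
FOLLOW(E'): E' appears at the right end of E → T E' and of E' → + T E', so FOLLOW(E') ⊇ FOLLOW(E) (the second occurrence adds nothing new). FOLLOW(E') = {), $}.

Final answer: {$, )}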